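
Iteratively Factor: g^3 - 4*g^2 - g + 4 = (g - 1)*(g^2 - 3*g - 4) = (g - 1)*(g + 1)*(g - 4)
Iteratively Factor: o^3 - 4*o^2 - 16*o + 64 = (o - 4)*(o^2 - 16) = (o - 4)^2*(o + 4)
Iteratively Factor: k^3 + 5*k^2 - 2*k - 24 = (k + 3)*(k^2 + 2*k - 8) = (k + 3)*(k + 4)*(k - 2)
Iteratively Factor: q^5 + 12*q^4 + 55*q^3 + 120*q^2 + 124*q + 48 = (q + 2)*(q^4 + 10*q^3 + 35*q^2 + 50*q + 24) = (q + 2)^2*(q^3 + 8*q^2 + 19*q + 12) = (q + 2)^2*(q + 4)*(q^2 + 4*q + 3) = (q + 2)^2*(q + 3)*(q + 4)*(q + 1)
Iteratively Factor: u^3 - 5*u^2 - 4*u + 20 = (u + 2)*(u^2 - 7*u + 10) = (u - 2)*(u + 2)*(u - 5)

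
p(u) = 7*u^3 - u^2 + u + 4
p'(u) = 21*u^2 - 2*u + 1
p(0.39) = 4.65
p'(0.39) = 3.41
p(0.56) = 5.48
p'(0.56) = 6.47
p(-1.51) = -23.89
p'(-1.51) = 51.90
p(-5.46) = -1170.67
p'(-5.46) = 637.96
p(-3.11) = -219.34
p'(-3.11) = 210.33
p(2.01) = 58.81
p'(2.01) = 81.82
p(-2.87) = -172.59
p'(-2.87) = 179.71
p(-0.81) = -1.19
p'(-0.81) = 16.40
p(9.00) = 5035.00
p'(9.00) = 1684.00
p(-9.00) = -5189.00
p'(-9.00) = 1720.00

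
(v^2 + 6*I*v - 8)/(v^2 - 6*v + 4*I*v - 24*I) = (v + 2*I)/(v - 6)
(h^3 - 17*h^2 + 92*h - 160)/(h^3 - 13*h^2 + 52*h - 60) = (h^2 - 12*h + 32)/(h^2 - 8*h + 12)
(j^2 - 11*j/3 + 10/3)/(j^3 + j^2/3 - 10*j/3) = (j - 2)/(j*(j + 2))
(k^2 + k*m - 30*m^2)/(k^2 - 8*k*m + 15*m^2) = (k + 6*m)/(k - 3*m)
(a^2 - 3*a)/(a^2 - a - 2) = a*(3 - a)/(-a^2 + a + 2)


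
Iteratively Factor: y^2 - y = (y - 1)*(y)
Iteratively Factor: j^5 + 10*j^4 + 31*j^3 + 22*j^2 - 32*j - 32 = (j - 1)*(j^4 + 11*j^3 + 42*j^2 + 64*j + 32) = (j - 1)*(j + 1)*(j^3 + 10*j^2 + 32*j + 32) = (j - 1)*(j + 1)*(j + 4)*(j^2 + 6*j + 8) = (j - 1)*(j + 1)*(j + 2)*(j + 4)*(j + 4)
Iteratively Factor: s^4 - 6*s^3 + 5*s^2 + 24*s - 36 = (s - 2)*(s^3 - 4*s^2 - 3*s + 18) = (s - 2)*(s + 2)*(s^2 - 6*s + 9) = (s - 3)*(s - 2)*(s + 2)*(s - 3)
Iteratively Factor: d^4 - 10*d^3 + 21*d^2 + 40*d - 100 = (d + 2)*(d^3 - 12*d^2 + 45*d - 50) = (d - 2)*(d + 2)*(d^2 - 10*d + 25) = (d - 5)*(d - 2)*(d + 2)*(d - 5)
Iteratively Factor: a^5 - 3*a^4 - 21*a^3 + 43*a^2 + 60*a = (a - 3)*(a^4 - 21*a^2 - 20*a) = a*(a - 3)*(a^3 - 21*a - 20) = a*(a - 3)*(a + 1)*(a^2 - a - 20) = a*(a - 5)*(a - 3)*(a + 1)*(a + 4)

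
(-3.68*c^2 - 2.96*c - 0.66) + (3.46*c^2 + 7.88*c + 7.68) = -0.22*c^2 + 4.92*c + 7.02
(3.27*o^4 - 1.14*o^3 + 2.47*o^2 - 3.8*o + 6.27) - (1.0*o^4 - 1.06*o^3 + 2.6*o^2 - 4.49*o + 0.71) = 2.27*o^4 - 0.0799999999999998*o^3 - 0.13*o^2 + 0.69*o + 5.56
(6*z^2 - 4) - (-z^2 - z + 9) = 7*z^2 + z - 13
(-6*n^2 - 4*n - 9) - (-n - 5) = -6*n^2 - 3*n - 4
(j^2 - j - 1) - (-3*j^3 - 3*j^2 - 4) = 3*j^3 + 4*j^2 - j + 3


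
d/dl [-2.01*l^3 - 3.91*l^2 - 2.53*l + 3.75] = -6.03*l^2 - 7.82*l - 2.53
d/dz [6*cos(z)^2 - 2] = -6*sin(2*z)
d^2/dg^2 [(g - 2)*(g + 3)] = 2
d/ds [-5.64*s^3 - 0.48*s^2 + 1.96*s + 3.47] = -16.92*s^2 - 0.96*s + 1.96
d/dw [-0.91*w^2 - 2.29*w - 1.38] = -1.82*w - 2.29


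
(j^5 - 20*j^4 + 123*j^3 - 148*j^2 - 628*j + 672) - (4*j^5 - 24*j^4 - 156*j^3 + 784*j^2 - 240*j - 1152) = -3*j^5 + 4*j^4 + 279*j^3 - 932*j^2 - 388*j + 1824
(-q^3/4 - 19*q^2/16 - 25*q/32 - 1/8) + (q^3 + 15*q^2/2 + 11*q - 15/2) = 3*q^3/4 + 101*q^2/16 + 327*q/32 - 61/8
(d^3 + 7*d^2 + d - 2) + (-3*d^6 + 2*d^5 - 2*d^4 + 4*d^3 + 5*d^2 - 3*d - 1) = -3*d^6 + 2*d^5 - 2*d^4 + 5*d^3 + 12*d^2 - 2*d - 3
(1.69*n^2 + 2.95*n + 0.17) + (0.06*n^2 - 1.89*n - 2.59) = 1.75*n^2 + 1.06*n - 2.42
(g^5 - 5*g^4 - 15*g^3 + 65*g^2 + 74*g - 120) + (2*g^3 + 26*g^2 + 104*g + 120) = g^5 - 5*g^4 - 13*g^3 + 91*g^2 + 178*g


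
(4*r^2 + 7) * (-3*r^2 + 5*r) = -12*r^4 + 20*r^3 - 21*r^2 + 35*r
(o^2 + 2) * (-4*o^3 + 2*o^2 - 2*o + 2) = -4*o^5 + 2*o^4 - 10*o^3 + 6*o^2 - 4*o + 4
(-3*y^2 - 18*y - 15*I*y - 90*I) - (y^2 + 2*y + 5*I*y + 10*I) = -4*y^2 - 20*y - 20*I*y - 100*I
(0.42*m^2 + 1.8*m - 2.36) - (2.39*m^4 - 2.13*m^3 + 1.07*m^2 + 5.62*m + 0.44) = -2.39*m^4 + 2.13*m^3 - 0.65*m^2 - 3.82*m - 2.8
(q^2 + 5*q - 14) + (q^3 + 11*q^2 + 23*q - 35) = q^3 + 12*q^2 + 28*q - 49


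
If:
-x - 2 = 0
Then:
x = -2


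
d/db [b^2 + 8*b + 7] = 2*b + 8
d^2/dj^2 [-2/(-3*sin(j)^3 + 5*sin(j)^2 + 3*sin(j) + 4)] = 2*(81*sin(j)^6 - 165*sin(j)^5 - 26*sin(j)^4 + 393*sin(j)^3 - 167*sin(j)^2 - 174*sin(j) + 22)/(3*sin(j)*cos(j)^2 - 5*cos(j)^2 + 9)^3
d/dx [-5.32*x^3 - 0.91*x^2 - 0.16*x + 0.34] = -15.96*x^2 - 1.82*x - 0.16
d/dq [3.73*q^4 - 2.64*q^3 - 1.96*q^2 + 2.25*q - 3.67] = 14.92*q^3 - 7.92*q^2 - 3.92*q + 2.25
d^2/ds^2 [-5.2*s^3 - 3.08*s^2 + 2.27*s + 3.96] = -31.2*s - 6.16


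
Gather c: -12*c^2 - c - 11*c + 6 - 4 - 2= -12*c^2 - 12*c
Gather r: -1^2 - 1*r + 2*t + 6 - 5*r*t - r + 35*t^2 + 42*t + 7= r*(-5*t - 2) + 35*t^2 + 44*t + 12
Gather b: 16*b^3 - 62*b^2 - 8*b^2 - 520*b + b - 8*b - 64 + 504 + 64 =16*b^3 - 70*b^2 - 527*b + 504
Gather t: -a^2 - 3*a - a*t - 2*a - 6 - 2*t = -a^2 - 5*a + t*(-a - 2) - 6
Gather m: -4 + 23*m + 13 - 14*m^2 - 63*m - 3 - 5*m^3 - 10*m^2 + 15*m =-5*m^3 - 24*m^2 - 25*m + 6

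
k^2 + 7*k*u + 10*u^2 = (k + 2*u)*(k + 5*u)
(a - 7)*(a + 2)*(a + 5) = a^3 - 39*a - 70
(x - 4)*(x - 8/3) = x^2 - 20*x/3 + 32/3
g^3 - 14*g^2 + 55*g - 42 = (g - 7)*(g - 6)*(g - 1)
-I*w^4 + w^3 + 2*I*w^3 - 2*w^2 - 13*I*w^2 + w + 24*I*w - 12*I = (w - 1)*(w - 3*I)*(w + 4*I)*(-I*w + I)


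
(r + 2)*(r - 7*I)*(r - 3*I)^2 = r^4 + 2*r^3 - 13*I*r^3 - 51*r^2 - 26*I*r^2 - 102*r + 63*I*r + 126*I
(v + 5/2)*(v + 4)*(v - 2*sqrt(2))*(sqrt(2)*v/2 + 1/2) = sqrt(2)*v^4/2 - 3*v^3/2 + 13*sqrt(2)*v^3/4 - 39*v^2/4 + 4*sqrt(2)*v^2 - 15*v - 13*sqrt(2)*v/2 - 10*sqrt(2)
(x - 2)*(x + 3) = x^2 + x - 6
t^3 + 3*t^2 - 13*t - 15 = (t - 3)*(t + 1)*(t + 5)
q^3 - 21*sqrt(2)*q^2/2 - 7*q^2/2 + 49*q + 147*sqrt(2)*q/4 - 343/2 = (q - 7/2)*(q - 7*sqrt(2))*(q - 7*sqrt(2)/2)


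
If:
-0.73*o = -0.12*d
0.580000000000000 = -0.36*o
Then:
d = -9.80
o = -1.61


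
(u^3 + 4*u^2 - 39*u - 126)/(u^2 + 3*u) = u + 1 - 42/u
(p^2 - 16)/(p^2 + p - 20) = (p + 4)/(p + 5)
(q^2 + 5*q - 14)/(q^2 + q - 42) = (q - 2)/(q - 6)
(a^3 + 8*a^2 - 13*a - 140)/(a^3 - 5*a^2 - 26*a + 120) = (a + 7)/(a - 6)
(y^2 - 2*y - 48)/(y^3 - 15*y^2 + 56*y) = (y + 6)/(y*(y - 7))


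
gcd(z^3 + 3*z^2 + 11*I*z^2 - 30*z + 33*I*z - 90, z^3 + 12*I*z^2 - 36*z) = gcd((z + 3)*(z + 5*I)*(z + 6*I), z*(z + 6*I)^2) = z + 6*I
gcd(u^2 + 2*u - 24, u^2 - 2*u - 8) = u - 4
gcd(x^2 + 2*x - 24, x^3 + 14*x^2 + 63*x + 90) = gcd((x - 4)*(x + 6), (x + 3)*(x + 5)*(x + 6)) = x + 6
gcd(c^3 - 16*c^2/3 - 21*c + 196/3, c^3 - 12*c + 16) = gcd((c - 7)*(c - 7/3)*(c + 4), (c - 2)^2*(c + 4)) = c + 4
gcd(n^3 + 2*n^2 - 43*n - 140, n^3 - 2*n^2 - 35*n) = n^2 - 2*n - 35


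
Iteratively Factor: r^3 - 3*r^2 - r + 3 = (r - 1)*(r^2 - 2*r - 3) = (r - 3)*(r - 1)*(r + 1)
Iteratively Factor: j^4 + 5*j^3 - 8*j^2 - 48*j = (j)*(j^3 + 5*j^2 - 8*j - 48) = j*(j - 3)*(j^2 + 8*j + 16) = j*(j - 3)*(j + 4)*(j + 4)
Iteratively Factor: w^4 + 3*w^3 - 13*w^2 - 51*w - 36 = (w + 3)*(w^3 - 13*w - 12) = (w + 3)^2*(w^2 - 3*w - 4) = (w + 1)*(w + 3)^2*(w - 4)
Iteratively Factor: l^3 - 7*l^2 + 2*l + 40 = (l - 4)*(l^2 - 3*l - 10) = (l - 5)*(l - 4)*(l + 2)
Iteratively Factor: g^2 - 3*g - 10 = (g + 2)*(g - 5)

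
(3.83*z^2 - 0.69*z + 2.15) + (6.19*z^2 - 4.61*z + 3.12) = 10.02*z^2 - 5.3*z + 5.27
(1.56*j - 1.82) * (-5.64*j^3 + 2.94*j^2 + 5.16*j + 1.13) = -8.7984*j^4 + 14.8512*j^3 + 2.6988*j^2 - 7.6284*j - 2.0566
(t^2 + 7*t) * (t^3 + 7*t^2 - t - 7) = t^5 + 14*t^4 + 48*t^3 - 14*t^2 - 49*t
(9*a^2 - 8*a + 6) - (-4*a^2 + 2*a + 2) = 13*a^2 - 10*a + 4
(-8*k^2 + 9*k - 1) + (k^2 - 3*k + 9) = -7*k^2 + 6*k + 8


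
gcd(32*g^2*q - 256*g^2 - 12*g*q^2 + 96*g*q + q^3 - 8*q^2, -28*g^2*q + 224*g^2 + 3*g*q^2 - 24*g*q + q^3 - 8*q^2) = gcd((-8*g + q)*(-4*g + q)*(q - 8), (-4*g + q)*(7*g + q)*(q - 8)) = -4*g*q + 32*g + q^2 - 8*q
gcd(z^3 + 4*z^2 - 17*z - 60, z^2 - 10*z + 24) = z - 4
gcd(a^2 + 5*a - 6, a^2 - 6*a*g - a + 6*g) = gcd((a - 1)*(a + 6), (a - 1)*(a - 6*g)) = a - 1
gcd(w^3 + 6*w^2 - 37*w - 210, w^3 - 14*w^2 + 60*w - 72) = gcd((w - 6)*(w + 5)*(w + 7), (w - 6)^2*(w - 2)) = w - 6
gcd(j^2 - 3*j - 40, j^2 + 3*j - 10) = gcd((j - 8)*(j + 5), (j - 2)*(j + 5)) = j + 5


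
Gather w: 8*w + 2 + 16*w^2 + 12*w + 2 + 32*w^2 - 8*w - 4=48*w^2 + 12*w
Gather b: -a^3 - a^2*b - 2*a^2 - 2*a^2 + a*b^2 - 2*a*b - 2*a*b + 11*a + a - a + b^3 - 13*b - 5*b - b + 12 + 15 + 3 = -a^3 - 4*a^2 + a*b^2 + 11*a + b^3 + b*(-a^2 - 4*a - 19) + 30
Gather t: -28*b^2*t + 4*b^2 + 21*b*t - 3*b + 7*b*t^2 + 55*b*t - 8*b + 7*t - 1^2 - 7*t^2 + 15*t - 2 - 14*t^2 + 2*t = 4*b^2 - 11*b + t^2*(7*b - 21) + t*(-28*b^2 + 76*b + 24) - 3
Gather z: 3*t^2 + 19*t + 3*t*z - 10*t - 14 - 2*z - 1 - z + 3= 3*t^2 + 9*t + z*(3*t - 3) - 12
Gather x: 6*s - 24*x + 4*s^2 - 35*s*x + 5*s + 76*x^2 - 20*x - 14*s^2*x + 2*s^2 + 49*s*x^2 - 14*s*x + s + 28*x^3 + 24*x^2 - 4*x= 6*s^2 + 12*s + 28*x^3 + x^2*(49*s + 100) + x*(-14*s^2 - 49*s - 48)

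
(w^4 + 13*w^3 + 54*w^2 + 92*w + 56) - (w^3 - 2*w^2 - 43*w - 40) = w^4 + 12*w^3 + 56*w^2 + 135*w + 96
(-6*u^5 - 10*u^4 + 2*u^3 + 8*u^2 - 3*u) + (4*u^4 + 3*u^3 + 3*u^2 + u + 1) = -6*u^5 - 6*u^4 + 5*u^3 + 11*u^2 - 2*u + 1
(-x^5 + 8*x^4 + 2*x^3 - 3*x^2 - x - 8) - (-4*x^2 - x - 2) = -x^5 + 8*x^4 + 2*x^3 + x^2 - 6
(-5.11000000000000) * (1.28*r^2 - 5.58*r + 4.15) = -6.5408*r^2 + 28.5138*r - 21.2065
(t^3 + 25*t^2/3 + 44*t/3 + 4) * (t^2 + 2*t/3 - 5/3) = t^5 + 9*t^4 + 167*t^3/9 - t^2/9 - 196*t/9 - 20/3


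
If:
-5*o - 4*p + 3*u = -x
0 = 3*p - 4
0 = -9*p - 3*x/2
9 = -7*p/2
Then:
No Solution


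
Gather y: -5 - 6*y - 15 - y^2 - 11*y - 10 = -y^2 - 17*y - 30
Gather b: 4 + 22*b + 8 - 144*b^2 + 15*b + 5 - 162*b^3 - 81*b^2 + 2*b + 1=-162*b^3 - 225*b^2 + 39*b + 18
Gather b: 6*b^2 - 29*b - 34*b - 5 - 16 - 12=6*b^2 - 63*b - 33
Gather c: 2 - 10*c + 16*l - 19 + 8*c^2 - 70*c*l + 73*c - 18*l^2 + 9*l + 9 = 8*c^2 + c*(63 - 70*l) - 18*l^2 + 25*l - 8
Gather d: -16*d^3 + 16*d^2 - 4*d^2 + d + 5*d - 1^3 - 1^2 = -16*d^3 + 12*d^2 + 6*d - 2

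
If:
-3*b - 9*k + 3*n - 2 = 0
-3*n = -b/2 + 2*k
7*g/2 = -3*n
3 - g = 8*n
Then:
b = 493/525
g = -9/25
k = -83/210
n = 21/50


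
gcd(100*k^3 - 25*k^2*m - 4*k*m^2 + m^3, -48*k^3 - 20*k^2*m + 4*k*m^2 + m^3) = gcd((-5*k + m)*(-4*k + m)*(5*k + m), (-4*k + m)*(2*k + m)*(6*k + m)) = 4*k - m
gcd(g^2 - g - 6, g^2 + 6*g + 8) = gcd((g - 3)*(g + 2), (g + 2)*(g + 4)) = g + 2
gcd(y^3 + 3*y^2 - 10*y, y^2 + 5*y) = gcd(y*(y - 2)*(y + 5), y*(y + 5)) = y^2 + 5*y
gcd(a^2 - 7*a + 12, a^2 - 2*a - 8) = a - 4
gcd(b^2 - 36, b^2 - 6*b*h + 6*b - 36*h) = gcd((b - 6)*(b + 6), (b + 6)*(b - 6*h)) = b + 6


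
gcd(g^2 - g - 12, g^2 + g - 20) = g - 4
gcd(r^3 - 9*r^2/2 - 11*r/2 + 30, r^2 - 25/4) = r + 5/2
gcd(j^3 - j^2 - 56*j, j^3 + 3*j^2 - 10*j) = j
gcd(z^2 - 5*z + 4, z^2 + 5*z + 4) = 1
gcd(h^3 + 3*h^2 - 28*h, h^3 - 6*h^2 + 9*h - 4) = h - 4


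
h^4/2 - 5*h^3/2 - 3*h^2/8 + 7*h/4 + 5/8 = (h/2 + 1/4)*(h - 5)*(h - 1)*(h + 1/2)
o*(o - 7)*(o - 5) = o^3 - 12*o^2 + 35*o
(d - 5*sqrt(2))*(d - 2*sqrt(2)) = d^2 - 7*sqrt(2)*d + 20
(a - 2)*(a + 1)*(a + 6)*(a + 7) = a^4 + 12*a^3 + 27*a^2 - 68*a - 84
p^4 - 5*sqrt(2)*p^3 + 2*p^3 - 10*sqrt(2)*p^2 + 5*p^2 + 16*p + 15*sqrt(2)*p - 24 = (p - 1)*(p + 3)*(p - 4*sqrt(2))*(p - sqrt(2))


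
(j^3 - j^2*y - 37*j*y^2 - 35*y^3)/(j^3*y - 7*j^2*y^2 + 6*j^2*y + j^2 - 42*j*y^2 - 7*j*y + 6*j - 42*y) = (j^2 + 6*j*y + 5*y^2)/(j^2*y + 6*j*y + j + 6)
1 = 1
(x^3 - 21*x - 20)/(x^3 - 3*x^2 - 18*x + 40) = (x + 1)/(x - 2)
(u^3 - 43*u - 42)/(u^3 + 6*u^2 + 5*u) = (u^2 - u - 42)/(u*(u + 5))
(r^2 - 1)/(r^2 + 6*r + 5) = (r - 1)/(r + 5)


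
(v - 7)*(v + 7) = v^2 - 49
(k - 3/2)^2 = k^2 - 3*k + 9/4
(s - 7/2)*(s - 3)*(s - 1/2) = s^3 - 7*s^2 + 55*s/4 - 21/4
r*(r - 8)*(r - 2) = r^3 - 10*r^2 + 16*r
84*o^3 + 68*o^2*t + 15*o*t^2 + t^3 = (2*o + t)*(6*o + t)*(7*o + t)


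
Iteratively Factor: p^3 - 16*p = (p + 4)*(p^2 - 4*p) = p*(p + 4)*(p - 4)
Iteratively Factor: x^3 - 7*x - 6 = (x - 3)*(x^2 + 3*x + 2) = (x - 3)*(x + 1)*(x + 2)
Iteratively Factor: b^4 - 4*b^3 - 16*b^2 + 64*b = (b + 4)*(b^3 - 8*b^2 + 16*b) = b*(b + 4)*(b^2 - 8*b + 16) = b*(b - 4)*(b + 4)*(b - 4)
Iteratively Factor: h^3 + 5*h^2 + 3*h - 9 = (h + 3)*(h^2 + 2*h - 3) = (h - 1)*(h + 3)*(h + 3)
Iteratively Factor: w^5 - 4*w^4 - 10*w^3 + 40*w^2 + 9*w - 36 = (w - 4)*(w^4 - 10*w^2 + 9) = (w - 4)*(w - 1)*(w^3 + w^2 - 9*w - 9) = (w - 4)*(w - 1)*(w + 1)*(w^2 - 9) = (w - 4)*(w - 3)*(w - 1)*(w + 1)*(w + 3)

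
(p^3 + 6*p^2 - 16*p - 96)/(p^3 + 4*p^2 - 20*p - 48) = (p + 4)/(p + 2)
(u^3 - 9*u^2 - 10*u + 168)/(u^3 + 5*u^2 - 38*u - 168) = (u - 7)/(u + 7)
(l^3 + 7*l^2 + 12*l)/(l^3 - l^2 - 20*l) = (l + 3)/(l - 5)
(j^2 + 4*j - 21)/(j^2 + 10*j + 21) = (j - 3)/(j + 3)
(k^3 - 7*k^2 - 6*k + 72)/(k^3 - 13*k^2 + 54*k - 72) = (k + 3)/(k - 3)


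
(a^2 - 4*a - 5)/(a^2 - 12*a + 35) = (a + 1)/(a - 7)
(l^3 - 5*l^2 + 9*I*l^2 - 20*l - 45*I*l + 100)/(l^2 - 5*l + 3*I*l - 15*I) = (l^2 + 9*I*l - 20)/(l + 3*I)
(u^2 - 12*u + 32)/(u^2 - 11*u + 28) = (u - 8)/(u - 7)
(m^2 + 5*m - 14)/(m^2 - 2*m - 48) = (-m^2 - 5*m + 14)/(-m^2 + 2*m + 48)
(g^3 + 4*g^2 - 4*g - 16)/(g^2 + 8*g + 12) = (g^2 + 2*g - 8)/(g + 6)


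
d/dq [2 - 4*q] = -4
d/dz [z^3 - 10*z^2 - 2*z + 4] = 3*z^2 - 20*z - 2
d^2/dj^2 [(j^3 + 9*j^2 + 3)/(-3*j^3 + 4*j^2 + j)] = 2*(-93*j^6 - 9*j^5 - 243*j^4 + 323*j^3 - 117*j^2 - 36*j - 3)/(j^3*(27*j^6 - 108*j^5 + 117*j^4 + 8*j^3 - 39*j^2 - 12*j - 1))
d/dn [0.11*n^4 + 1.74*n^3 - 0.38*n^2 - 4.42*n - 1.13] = 0.44*n^3 + 5.22*n^2 - 0.76*n - 4.42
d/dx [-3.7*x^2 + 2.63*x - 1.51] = 2.63 - 7.4*x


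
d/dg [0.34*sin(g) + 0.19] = 0.34*cos(g)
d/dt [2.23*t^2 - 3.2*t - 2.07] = 4.46*t - 3.2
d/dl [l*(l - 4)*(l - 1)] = 3*l^2 - 10*l + 4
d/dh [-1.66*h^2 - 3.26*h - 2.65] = -3.32*h - 3.26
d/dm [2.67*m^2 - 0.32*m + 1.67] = 5.34*m - 0.32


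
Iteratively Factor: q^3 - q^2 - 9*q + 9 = (q + 3)*(q^2 - 4*q + 3) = (q - 3)*(q + 3)*(q - 1)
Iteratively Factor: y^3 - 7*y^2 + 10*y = (y - 2)*(y^2 - 5*y) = (y - 5)*(y - 2)*(y)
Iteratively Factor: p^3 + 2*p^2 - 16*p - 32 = (p + 4)*(p^2 - 2*p - 8) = (p + 2)*(p + 4)*(p - 4)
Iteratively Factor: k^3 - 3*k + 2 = (k - 1)*(k^2 + k - 2) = (k - 1)*(k + 2)*(k - 1)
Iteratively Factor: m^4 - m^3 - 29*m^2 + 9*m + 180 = (m - 3)*(m^3 + 2*m^2 - 23*m - 60) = (m - 3)*(m + 4)*(m^2 - 2*m - 15) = (m - 3)*(m + 3)*(m + 4)*(m - 5)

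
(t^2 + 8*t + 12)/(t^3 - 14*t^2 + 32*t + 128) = (t + 6)/(t^2 - 16*t + 64)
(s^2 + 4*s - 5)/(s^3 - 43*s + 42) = (s + 5)/(s^2 + s - 42)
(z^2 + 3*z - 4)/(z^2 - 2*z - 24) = (z - 1)/(z - 6)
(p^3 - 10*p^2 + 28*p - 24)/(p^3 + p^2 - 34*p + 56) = (p^2 - 8*p + 12)/(p^2 + 3*p - 28)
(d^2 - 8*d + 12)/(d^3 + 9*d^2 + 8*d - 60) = (d - 6)/(d^2 + 11*d + 30)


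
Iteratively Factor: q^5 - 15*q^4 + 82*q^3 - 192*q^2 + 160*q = (q - 4)*(q^4 - 11*q^3 + 38*q^2 - 40*q) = (q - 4)*(q - 2)*(q^3 - 9*q^2 + 20*q) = (q - 4)^2*(q - 2)*(q^2 - 5*q) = q*(q - 4)^2*(q - 2)*(q - 5)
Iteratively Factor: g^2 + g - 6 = (g + 3)*(g - 2)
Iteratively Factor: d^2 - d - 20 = (d - 5)*(d + 4)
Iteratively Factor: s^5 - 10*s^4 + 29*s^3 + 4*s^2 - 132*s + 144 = (s - 4)*(s^4 - 6*s^3 + 5*s^2 + 24*s - 36) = (s - 4)*(s - 3)*(s^3 - 3*s^2 - 4*s + 12) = (s - 4)*(s - 3)*(s - 2)*(s^2 - s - 6) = (s - 4)*(s - 3)^2*(s - 2)*(s + 2)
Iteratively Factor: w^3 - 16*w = (w - 4)*(w^2 + 4*w) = (w - 4)*(w + 4)*(w)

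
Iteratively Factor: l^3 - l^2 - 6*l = (l - 3)*(l^2 + 2*l) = l*(l - 3)*(l + 2)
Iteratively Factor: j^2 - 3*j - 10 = (j + 2)*(j - 5)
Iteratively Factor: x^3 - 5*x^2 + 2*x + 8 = (x + 1)*(x^2 - 6*x + 8) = (x - 4)*(x + 1)*(x - 2)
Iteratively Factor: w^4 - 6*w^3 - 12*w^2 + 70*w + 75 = (w - 5)*(w^3 - w^2 - 17*w - 15) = (w - 5)*(w + 1)*(w^2 - 2*w - 15) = (w - 5)^2*(w + 1)*(w + 3)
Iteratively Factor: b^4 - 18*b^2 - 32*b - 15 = (b + 1)*(b^3 - b^2 - 17*b - 15) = (b + 1)*(b + 3)*(b^2 - 4*b - 5) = (b + 1)^2*(b + 3)*(b - 5)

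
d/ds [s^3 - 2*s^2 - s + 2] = 3*s^2 - 4*s - 1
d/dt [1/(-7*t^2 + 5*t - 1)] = (14*t - 5)/(7*t^2 - 5*t + 1)^2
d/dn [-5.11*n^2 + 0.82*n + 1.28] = 0.82 - 10.22*n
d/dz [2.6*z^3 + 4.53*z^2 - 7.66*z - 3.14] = 7.8*z^2 + 9.06*z - 7.66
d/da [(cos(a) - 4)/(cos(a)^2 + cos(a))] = (sin(a) - 4*sin(a)/cos(a)^2 - 8*tan(a))/(cos(a) + 1)^2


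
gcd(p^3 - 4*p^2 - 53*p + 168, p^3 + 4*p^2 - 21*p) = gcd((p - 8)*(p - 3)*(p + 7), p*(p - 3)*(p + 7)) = p^2 + 4*p - 21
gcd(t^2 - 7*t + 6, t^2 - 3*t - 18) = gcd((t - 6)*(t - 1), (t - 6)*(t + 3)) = t - 6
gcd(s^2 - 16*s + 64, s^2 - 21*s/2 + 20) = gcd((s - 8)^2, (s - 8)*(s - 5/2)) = s - 8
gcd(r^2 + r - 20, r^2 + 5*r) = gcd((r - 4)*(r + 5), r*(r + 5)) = r + 5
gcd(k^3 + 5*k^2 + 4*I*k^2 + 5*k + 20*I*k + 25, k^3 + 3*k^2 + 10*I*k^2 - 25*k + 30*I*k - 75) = k + 5*I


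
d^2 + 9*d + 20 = (d + 4)*(d + 5)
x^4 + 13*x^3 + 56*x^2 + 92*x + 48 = (x + 1)*(x + 2)*(x + 4)*(x + 6)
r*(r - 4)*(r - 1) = r^3 - 5*r^2 + 4*r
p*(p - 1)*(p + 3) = p^3 + 2*p^2 - 3*p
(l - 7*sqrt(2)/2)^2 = l^2 - 7*sqrt(2)*l + 49/2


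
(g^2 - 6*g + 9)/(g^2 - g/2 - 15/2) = 2*(g - 3)/(2*g + 5)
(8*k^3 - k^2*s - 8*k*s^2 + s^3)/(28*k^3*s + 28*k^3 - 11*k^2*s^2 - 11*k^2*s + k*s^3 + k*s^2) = (8*k^3 - k^2*s - 8*k*s^2 + s^3)/(k*(28*k^2*s + 28*k^2 - 11*k*s^2 - 11*k*s + s^3 + s^2))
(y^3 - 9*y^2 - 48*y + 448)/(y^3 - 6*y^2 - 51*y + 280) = (y - 8)/(y - 5)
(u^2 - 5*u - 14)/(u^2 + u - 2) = (u - 7)/(u - 1)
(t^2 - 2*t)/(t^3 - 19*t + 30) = t/(t^2 + 2*t - 15)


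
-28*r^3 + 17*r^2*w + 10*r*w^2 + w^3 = (-r + w)*(4*r + w)*(7*r + w)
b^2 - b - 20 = (b - 5)*(b + 4)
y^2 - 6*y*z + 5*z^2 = (y - 5*z)*(y - z)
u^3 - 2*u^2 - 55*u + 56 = (u - 8)*(u - 1)*(u + 7)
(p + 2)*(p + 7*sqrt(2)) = p^2 + 2*p + 7*sqrt(2)*p + 14*sqrt(2)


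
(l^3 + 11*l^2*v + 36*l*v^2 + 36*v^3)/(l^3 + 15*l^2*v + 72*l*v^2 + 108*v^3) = (l + 2*v)/(l + 6*v)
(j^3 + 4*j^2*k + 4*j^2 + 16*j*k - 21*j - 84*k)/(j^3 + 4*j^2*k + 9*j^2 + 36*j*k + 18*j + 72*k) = (j^2 + 4*j - 21)/(j^2 + 9*j + 18)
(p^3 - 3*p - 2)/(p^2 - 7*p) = (p^3 - 3*p - 2)/(p*(p - 7))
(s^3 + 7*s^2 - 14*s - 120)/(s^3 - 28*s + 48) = (s + 5)/(s - 2)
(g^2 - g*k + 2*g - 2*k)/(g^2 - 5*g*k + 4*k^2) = (g + 2)/(g - 4*k)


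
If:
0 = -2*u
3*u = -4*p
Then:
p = 0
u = 0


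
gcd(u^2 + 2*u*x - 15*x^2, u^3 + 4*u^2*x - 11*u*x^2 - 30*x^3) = -u^2 - 2*u*x + 15*x^2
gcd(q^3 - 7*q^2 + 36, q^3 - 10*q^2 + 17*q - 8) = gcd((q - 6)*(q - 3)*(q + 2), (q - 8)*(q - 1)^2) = 1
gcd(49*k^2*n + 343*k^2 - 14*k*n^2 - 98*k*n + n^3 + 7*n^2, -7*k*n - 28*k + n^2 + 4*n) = 7*k - n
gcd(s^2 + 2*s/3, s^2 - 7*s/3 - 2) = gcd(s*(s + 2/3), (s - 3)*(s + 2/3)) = s + 2/3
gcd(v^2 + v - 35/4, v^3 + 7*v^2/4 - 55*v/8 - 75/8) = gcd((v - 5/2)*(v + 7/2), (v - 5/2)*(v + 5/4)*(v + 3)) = v - 5/2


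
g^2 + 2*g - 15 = (g - 3)*(g + 5)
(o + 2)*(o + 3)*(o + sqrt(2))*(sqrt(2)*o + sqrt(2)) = sqrt(2)*o^4 + 2*o^3 + 6*sqrt(2)*o^3 + 12*o^2 + 11*sqrt(2)*o^2 + 6*sqrt(2)*o + 22*o + 12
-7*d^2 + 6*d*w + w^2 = (-d + w)*(7*d + w)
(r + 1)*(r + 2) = r^2 + 3*r + 2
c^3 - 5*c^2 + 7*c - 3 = (c - 3)*(c - 1)^2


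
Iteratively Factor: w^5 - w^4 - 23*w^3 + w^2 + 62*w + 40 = (w + 1)*(w^4 - 2*w^3 - 21*w^2 + 22*w + 40) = (w - 5)*(w + 1)*(w^3 + 3*w^2 - 6*w - 8) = (w - 5)*(w - 2)*(w + 1)*(w^2 + 5*w + 4) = (w - 5)*(w - 2)*(w + 1)^2*(w + 4)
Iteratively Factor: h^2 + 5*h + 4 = (h + 4)*(h + 1)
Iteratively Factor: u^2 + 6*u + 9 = (u + 3)*(u + 3)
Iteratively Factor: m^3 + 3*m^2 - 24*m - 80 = (m + 4)*(m^2 - m - 20) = (m + 4)^2*(m - 5)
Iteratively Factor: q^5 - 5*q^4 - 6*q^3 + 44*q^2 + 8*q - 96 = (q - 2)*(q^4 - 3*q^3 - 12*q^2 + 20*q + 48) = (q - 3)*(q - 2)*(q^3 - 12*q - 16) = (q - 4)*(q - 3)*(q - 2)*(q^2 + 4*q + 4) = (q - 4)*(q - 3)*(q - 2)*(q + 2)*(q + 2)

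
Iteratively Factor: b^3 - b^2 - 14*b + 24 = (b - 2)*(b^2 + b - 12) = (b - 2)*(b + 4)*(b - 3)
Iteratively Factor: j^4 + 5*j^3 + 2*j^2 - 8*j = (j - 1)*(j^3 + 6*j^2 + 8*j) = j*(j - 1)*(j^2 + 6*j + 8) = j*(j - 1)*(j + 4)*(j + 2)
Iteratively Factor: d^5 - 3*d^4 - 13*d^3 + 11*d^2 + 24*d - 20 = (d + 2)*(d^4 - 5*d^3 - 3*d^2 + 17*d - 10) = (d - 1)*(d + 2)*(d^3 - 4*d^2 - 7*d + 10) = (d - 5)*(d - 1)*(d + 2)*(d^2 + d - 2) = (d - 5)*(d - 1)^2*(d + 2)*(d + 2)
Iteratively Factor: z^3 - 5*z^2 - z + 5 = (z - 1)*(z^2 - 4*z - 5) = (z - 1)*(z + 1)*(z - 5)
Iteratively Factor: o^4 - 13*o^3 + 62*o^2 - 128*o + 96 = (o - 4)*(o^3 - 9*o^2 + 26*o - 24) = (o - 4)*(o - 3)*(o^2 - 6*o + 8) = (o - 4)*(o - 3)*(o - 2)*(o - 4)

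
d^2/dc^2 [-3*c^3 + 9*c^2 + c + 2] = 18 - 18*c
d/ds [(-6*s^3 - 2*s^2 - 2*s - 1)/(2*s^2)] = (-3*s^3 + s + 1)/s^3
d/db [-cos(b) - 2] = sin(b)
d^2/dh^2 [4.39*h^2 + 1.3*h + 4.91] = 8.78000000000000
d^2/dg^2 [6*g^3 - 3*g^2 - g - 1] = 36*g - 6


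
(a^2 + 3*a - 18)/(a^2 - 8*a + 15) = (a + 6)/(a - 5)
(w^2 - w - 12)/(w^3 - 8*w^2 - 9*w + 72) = (w - 4)/(w^2 - 11*w + 24)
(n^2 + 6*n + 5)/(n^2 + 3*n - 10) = (n + 1)/(n - 2)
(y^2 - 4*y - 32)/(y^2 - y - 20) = (y - 8)/(y - 5)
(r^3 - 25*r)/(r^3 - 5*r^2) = (r + 5)/r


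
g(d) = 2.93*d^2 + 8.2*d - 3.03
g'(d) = 5.86*d + 8.2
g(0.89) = 6.59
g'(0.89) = 13.42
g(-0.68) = -7.25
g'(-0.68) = 4.22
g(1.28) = 12.27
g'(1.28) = 15.70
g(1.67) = 18.84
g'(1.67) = 17.99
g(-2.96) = -1.63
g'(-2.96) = -9.15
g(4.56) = 95.29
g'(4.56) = 34.92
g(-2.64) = -4.26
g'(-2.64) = -7.27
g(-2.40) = -5.83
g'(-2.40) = -5.86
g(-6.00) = 53.25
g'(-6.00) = -26.96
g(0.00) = -3.03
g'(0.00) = 8.20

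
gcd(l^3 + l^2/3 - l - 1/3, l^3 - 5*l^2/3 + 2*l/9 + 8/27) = l + 1/3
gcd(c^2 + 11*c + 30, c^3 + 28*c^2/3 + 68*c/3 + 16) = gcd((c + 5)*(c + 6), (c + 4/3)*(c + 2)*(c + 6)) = c + 6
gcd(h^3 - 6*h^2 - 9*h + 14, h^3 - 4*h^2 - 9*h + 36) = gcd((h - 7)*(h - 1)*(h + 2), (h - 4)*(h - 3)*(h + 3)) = 1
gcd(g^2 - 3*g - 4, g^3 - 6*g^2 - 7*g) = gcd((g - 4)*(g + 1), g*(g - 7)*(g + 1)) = g + 1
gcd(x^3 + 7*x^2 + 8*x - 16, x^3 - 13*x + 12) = x^2 + 3*x - 4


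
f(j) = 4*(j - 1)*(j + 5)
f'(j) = 8*j + 16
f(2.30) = 37.96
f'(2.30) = 34.40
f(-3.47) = -27.36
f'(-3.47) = -11.76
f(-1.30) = -34.04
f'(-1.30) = 5.60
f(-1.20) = -33.44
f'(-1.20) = 6.40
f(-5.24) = 5.99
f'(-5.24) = -25.92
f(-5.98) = 27.36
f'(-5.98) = -31.84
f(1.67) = 17.88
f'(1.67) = 29.36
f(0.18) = -16.99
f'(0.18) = 17.44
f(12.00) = 748.00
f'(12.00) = 112.00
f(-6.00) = 28.00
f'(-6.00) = -32.00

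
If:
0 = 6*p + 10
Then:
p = -5/3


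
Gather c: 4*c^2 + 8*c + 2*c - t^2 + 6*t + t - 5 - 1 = 4*c^2 + 10*c - t^2 + 7*t - 6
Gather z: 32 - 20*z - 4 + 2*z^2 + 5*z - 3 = 2*z^2 - 15*z + 25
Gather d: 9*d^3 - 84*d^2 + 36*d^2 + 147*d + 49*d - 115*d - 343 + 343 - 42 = 9*d^3 - 48*d^2 + 81*d - 42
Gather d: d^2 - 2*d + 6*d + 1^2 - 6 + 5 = d^2 + 4*d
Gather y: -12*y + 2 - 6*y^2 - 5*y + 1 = -6*y^2 - 17*y + 3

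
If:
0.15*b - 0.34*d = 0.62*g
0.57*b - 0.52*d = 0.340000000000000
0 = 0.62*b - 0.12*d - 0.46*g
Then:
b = 0.13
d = -0.51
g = 0.31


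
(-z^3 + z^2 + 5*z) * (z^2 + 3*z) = -z^5 - 2*z^4 + 8*z^3 + 15*z^2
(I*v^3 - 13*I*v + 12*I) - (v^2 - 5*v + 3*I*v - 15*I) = I*v^3 - v^2 + 5*v - 16*I*v + 27*I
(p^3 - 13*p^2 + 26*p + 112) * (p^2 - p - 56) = p^5 - 14*p^4 - 17*p^3 + 814*p^2 - 1568*p - 6272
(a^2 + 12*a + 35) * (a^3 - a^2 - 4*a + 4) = a^5 + 11*a^4 + 19*a^3 - 79*a^2 - 92*a + 140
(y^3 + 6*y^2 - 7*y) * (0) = 0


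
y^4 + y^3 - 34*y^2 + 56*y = y*(y - 4)*(y - 2)*(y + 7)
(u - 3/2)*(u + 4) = u^2 + 5*u/2 - 6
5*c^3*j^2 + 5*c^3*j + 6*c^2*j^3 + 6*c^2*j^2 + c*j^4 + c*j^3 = j*(c + j)*(5*c + j)*(c*j + c)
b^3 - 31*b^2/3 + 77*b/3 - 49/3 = (b - 7)*(b - 7/3)*(b - 1)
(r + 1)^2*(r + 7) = r^3 + 9*r^2 + 15*r + 7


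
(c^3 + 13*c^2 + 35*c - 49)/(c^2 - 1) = (c^2 + 14*c + 49)/(c + 1)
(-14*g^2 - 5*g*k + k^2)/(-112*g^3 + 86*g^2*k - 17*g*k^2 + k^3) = (2*g + k)/(16*g^2 - 10*g*k + k^2)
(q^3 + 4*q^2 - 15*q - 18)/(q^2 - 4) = (q^3 + 4*q^2 - 15*q - 18)/(q^2 - 4)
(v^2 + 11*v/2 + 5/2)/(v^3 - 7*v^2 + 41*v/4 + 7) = 2*(v + 5)/(2*v^2 - 15*v + 28)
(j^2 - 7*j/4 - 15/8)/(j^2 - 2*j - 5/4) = (4*j + 3)/(2*(2*j + 1))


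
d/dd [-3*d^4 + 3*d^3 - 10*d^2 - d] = -12*d^3 + 9*d^2 - 20*d - 1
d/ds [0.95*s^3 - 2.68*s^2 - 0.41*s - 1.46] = 2.85*s^2 - 5.36*s - 0.41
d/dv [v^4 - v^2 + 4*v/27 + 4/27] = 4*v^3 - 2*v + 4/27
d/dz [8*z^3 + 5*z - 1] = 24*z^2 + 5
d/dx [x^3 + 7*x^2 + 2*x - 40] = 3*x^2 + 14*x + 2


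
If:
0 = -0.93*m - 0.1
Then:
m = -0.11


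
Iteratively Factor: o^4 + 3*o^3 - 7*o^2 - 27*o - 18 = (o - 3)*(o^3 + 6*o^2 + 11*o + 6) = (o - 3)*(o + 1)*(o^2 + 5*o + 6) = (o - 3)*(o + 1)*(o + 2)*(o + 3)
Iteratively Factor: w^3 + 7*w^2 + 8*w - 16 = (w + 4)*(w^2 + 3*w - 4) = (w + 4)^2*(w - 1)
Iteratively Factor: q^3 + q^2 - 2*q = (q)*(q^2 + q - 2) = q*(q - 1)*(q + 2)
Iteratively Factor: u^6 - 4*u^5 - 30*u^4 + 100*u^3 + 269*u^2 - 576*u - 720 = (u + 1)*(u^5 - 5*u^4 - 25*u^3 + 125*u^2 + 144*u - 720) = (u - 4)*(u + 1)*(u^4 - u^3 - 29*u^2 + 9*u + 180) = (u - 4)*(u + 1)*(u + 4)*(u^3 - 5*u^2 - 9*u + 45) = (u - 5)*(u - 4)*(u + 1)*(u + 4)*(u^2 - 9) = (u - 5)*(u - 4)*(u + 1)*(u + 3)*(u + 4)*(u - 3)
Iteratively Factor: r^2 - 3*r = (r)*(r - 3)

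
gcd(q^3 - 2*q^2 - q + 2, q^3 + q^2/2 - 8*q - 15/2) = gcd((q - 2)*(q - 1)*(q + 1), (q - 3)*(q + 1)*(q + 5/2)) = q + 1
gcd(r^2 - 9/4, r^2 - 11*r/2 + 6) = r - 3/2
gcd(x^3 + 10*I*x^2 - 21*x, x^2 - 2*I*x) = x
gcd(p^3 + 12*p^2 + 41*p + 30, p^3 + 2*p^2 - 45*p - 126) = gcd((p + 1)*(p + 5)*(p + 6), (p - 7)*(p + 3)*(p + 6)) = p + 6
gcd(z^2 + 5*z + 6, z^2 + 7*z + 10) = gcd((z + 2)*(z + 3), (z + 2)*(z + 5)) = z + 2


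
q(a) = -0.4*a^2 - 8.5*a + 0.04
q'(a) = -0.8*a - 8.5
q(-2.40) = 18.14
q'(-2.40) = -6.58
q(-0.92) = 7.52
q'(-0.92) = -7.76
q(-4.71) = 31.20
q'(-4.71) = -4.73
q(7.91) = -92.22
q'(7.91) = -14.83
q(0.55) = -4.76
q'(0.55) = -8.94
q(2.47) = -23.40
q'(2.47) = -10.48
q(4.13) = -41.89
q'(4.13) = -11.80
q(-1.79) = 13.97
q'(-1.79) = -7.07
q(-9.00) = 44.14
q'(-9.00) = -1.30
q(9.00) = -108.86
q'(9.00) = -15.70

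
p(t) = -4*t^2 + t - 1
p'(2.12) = -15.96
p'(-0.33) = 3.64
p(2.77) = -28.92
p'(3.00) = -23.00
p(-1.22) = -8.17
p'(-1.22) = 10.76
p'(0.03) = 0.76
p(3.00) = -34.00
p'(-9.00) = 73.00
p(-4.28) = -78.55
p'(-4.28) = 35.24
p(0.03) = -0.97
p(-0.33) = -1.77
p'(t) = 1 - 8*t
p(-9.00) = -334.00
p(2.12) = -16.86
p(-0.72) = -3.79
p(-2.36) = -25.64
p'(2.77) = -21.16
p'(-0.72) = 6.76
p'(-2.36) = 19.88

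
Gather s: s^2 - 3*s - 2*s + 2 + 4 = s^2 - 5*s + 6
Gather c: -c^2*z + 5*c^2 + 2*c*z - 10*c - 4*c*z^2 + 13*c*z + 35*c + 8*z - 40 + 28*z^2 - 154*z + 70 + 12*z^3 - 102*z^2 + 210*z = c^2*(5 - z) + c*(-4*z^2 + 15*z + 25) + 12*z^3 - 74*z^2 + 64*z + 30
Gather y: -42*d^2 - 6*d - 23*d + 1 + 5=-42*d^2 - 29*d + 6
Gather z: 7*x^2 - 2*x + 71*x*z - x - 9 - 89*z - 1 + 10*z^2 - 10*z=7*x^2 - 3*x + 10*z^2 + z*(71*x - 99) - 10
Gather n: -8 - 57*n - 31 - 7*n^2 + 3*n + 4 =-7*n^2 - 54*n - 35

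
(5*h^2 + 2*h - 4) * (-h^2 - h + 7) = -5*h^4 - 7*h^3 + 37*h^2 + 18*h - 28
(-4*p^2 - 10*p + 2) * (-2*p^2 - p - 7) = 8*p^4 + 24*p^3 + 34*p^2 + 68*p - 14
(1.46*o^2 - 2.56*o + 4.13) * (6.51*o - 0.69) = 9.5046*o^3 - 17.673*o^2 + 28.6527*o - 2.8497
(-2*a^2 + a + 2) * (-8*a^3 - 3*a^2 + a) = 16*a^5 - 2*a^4 - 21*a^3 - 5*a^2 + 2*a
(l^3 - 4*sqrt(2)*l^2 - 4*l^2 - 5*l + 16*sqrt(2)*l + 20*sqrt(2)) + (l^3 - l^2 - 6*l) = 2*l^3 - 4*sqrt(2)*l^2 - 5*l^2 - 11*l + 16*sqrt(2)*l + 20*sqrt(2)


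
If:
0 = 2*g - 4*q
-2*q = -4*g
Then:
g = 0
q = 0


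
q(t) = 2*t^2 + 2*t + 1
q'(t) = 4*t + 2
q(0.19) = 1.45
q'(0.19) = 2.76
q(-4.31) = 29.53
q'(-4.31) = -15.24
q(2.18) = 14.86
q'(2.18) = 10.72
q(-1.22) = 1.54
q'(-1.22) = -2.88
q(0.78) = 3.78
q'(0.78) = 5.12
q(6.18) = 89.74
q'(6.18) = 26.72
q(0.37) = 2.01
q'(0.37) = 3.48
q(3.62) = 34.45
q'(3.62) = 16.48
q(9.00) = 181.00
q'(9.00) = 38.00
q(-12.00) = 265.00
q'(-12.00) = -46.00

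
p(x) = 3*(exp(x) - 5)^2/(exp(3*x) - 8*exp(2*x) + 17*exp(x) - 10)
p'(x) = 3*(exp(x) - 5)^2*(-3*exp(3*x) + 16*exp(2*x) - 17*exp(x))/(exp(3*x) - 8*exp(2*x) + 17*exp(x) - 10)^2 + 6*(exp(x) - 5)*exp(x)/(exp(3*x) - 8*exp(2*x) + 17*exp(x) - 10)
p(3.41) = 0.09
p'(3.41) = -0.08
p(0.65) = 119.67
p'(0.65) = 2389.37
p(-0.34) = -34.65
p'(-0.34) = -98.95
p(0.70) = -642.58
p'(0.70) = 95800.03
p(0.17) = 75.81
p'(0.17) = -398.15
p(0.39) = 42.37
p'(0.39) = -29.31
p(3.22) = 0.11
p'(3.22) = -0.10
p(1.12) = -2.64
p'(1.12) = 15.70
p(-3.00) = -8.01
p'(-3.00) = -0.54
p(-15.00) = -7.50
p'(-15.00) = 0.00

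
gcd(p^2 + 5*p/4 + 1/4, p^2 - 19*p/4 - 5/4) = p + 1/4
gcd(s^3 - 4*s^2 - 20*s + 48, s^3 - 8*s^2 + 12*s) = s^2 - 8*s + 12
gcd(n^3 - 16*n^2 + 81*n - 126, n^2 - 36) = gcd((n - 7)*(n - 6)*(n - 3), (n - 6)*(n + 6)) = n - 6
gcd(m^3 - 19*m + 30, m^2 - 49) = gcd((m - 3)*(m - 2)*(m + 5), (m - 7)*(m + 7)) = 1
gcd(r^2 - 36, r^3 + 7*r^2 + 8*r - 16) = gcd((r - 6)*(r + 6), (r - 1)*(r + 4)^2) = 1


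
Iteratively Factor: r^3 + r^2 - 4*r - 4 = (r + 1)*(r^2 - 4) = (r - 2)*(r + 1)*(r + 2)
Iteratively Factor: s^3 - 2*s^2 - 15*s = (s)*(s^2 - 2*s - 15) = s*(s - 5)*(s + 3)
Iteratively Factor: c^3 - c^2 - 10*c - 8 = (c + 2)*(c^2 - 3*c - 4) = (c - 4)*(c + 2)*(c + 1)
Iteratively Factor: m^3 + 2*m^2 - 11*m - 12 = (m + 1)*(m^2 + m - 12) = (m - 3)*(m + 1)*(m + 4)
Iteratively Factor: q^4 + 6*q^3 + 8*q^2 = (q + 2)*(q^3 + 4*q^2) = q*(q + 2)*(q^2 + 4*q) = q^2*(q + 2)*(q + 4)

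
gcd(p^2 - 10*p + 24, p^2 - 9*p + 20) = p - 4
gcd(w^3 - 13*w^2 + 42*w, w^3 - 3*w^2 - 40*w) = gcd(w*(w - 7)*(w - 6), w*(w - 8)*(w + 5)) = w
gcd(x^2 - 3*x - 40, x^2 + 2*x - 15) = x + 5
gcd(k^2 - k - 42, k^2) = 1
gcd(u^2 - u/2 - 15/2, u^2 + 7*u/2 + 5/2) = u + 5/2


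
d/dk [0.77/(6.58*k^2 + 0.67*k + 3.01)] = (-10.1332*k - 0.5159)/(6.58*k^2 + 0.67*k + 3.01)^2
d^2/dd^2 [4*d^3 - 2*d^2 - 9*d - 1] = 24*d - 4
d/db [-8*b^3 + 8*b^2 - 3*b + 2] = -24*b^2 + 16*b - 3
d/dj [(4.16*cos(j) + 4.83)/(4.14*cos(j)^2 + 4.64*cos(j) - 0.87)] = (17.2224*cos(j)^2 + 39.9924*cos(j) + 26.0304)*sin(j)/(17.1396*cos(j)^4 + 38.4192*cos(j)^3 + 14.326*cos(j)^2 - 8.0736*cos(j) + 0.7569)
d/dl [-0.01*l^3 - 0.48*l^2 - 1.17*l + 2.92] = -0.03*l^2 - 0.96*l - 1.17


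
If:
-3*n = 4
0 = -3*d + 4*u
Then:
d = 4*u/3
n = -4/3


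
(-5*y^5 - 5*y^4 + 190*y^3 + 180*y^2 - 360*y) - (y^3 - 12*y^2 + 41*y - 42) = -5*y^5 - 5*y^4 + 189*y^3 + 192*y^2 - 401*y + 42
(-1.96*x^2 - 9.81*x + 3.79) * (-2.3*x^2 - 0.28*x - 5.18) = 4.508*x^4 + 23.1118*x^3 + 4.1826*x^2 + 49.7546*x - 19.6322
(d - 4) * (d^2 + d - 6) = d^3 - 3*d^2 - 10*d + 24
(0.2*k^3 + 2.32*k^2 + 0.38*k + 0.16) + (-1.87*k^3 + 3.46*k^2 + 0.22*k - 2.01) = -1.67*k^3 + 5.78*k^2 + 0.6*k - 1.85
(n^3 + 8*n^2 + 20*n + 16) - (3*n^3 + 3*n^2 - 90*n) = -2*n^3 + 5*n^2 + 110*n + 16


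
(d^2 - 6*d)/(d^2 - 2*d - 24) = d/(d + 4)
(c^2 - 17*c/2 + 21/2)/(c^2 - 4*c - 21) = (c - 3/2)/(c + 3)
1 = 1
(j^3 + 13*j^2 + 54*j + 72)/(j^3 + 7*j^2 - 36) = (j + 4)/(j - 2)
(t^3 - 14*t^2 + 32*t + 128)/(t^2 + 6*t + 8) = (t^2 - 16*t + 64)/(t + 4)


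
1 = 1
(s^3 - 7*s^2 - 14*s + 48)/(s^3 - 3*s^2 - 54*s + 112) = (s + 3)/(s + 7)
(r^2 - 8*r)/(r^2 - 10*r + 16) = r/(r - 2)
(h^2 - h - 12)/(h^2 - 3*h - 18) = (h - 4)/(h - 6)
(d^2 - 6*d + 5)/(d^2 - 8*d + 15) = (d - 1)/(d - 3)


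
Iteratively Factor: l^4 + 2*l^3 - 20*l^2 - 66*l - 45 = (l + 1)*(l^3 + l^2 - 21*l - 45) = (l - 5)*(l + 1)*(l^2 + 6*l + 9) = (l - 5)*(l + 1)*(l + 3)*(l + 3)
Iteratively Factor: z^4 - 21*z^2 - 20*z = (z + 1)*(z^3 - z^2 - 20*z) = (z + 1)*(z + 4)*(z^2 - 5*z) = (z - 5)*(z + 1)*(z + 4)*(z)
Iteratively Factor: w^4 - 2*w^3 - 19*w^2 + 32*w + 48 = (w + 4)*(w^3 - 6*w^2 + 5*w + 12) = (w - 3)*(w + 4)*(w^2 - 3*w - 4) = (w - 3)*(w + 1)*(w + 4)*(w - 4)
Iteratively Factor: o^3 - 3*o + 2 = (o + 2)*(o^2 - 2*o + 1) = (o - 1)*(o + 2)*(o - 1)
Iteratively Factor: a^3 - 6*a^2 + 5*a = (a - 5)*(a^2 - a) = (a - 5)*(a - 1)*(a)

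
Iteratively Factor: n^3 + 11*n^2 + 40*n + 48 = (n + 3)*(n^2 + 8*n + 16) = (n + 3)*(n + 4)*(n + 4)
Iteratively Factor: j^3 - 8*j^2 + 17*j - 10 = (j - 2)*(j^2 - 6*j + 5) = (j - 5)*(j - 2)*(j - 1)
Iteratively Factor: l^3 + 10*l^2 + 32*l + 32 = (l + 4)*(l^2 + 6*l + 8) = (l + 4)^2*(l + 2)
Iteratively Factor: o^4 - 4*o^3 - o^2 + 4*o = (o - 4)*(o^3 - o) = o*(o - 4)*(o^2 - 1) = o*(o - 4)*(o - 1)*(o + 1)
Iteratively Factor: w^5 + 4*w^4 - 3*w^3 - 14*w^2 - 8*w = (w + 1)*(w^4 + 3*w^3 - 6*w^2 - 8*w) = w*(w + 1)*(w^3 + 3*w^2 - 6*w - 8) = w*(w - 2)*(w + 1)*(w^2 + 5*w + 4) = w*(w - 2)*(w + 1)*(w + 4)*(w + 1)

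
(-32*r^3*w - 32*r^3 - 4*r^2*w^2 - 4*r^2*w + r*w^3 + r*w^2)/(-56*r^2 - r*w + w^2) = r*(4*r*w + 4*r + w^2 + w)/(7*r + w)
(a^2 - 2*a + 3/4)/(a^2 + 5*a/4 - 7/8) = 2*(2*a - 3)/(4*a + 7)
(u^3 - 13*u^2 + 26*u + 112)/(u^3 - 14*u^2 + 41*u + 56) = (u + 2)/(u + 1)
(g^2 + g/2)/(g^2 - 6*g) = (g + 1/2)/(g - 6)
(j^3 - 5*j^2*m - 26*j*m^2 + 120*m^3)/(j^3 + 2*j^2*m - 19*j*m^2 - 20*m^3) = (j - 6*m)/(j + m)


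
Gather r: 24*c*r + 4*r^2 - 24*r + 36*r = 4*r^2 + r*(24*c + 12)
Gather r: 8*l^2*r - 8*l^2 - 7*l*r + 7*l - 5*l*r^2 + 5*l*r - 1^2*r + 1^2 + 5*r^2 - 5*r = -8*l^2 + 7*l + r^2*(5 - 5*l) + r*(8*l^2 - 2*l - 6) + 1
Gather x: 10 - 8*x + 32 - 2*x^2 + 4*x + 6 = -2*x^2 - 4*x + 48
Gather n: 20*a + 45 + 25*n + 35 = 20*a + 25*n + 80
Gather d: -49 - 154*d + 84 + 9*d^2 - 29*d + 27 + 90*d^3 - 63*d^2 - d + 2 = 90*d^3 - 54*d^2 - 184*d + 64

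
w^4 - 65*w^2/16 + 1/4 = (w - 2)*(w - 1/4)*(w + 1/4)*(w + 2)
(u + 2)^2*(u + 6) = u^3 + 10*u^2 + 28*u + 24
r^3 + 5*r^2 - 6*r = r*(r - 1)*(r + 6)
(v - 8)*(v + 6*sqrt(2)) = v^2 - 8*v + 6*sqrt(2)*v - 48*sqrt(2)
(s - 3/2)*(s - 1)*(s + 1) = s^3 - 3*s^2/2 - s + 3/2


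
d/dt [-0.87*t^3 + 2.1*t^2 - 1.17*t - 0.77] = -2.61*t^2 + 4.2*t - 1.17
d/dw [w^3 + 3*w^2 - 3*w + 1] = 3*w^2 + 6*w - 3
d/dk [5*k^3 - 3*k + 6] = 15*k^2 - 3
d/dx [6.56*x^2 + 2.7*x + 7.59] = 13.12*x + 2.7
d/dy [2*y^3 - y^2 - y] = 6*y^2 - 2*y - 1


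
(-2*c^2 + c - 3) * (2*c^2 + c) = -4*c^4 - 5*c^2 - 3*c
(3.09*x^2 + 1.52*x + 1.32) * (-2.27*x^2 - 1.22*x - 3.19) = -7.0143*x^4 - 7.2202*x^3 - 14.7079*x^2 - 6.4592*x - 4.2108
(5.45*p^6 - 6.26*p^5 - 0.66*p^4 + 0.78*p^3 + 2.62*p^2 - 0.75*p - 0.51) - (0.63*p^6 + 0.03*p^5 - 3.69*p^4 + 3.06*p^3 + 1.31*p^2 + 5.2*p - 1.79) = 4.82*p^6 - 6.29*p^5 + 3.03*p^4 - 2.28*p^3 + 1.31*p^2 - 5.95*p + 1.28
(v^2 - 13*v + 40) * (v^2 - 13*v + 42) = v^4 - 26*v^3 + 251*v^2 - 1066*v + 1680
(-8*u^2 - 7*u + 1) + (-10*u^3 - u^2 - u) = -10*u^3 - 9*u^2 - 8*u + 1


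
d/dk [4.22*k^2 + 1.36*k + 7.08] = 8.44*k + 1.36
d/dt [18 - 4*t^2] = -8*t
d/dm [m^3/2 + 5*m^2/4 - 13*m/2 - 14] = 3*m^2/2 + 5*m/2 - 13/2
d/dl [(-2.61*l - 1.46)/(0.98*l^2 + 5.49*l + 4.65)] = (2.5578*l^2 + 2.8616*l - 4.1211)/(0.9604*l^4 + 10.7604*l^3 + 39.2541*l^2 + 51.057*l + 21.6225)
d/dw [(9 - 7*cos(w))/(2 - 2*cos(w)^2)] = (7*cos(w)^2 - 18*cos(w) + 7)/(2*sin(w)^3)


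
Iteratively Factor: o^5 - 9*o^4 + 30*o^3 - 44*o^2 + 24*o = (o - 2)*(o^4 - 7*o^3 + 16*o^2 - 12*o) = (o - 3)*(o - 2)*(o^3 - 4*o^2 + 4*o) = (o - 3)*(o - 2)^2*(o^2 - 2*o) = (o - 3)*(o - 2)^3*(o)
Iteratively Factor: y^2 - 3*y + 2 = (y - 2)*(y - 1)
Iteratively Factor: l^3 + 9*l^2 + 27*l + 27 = (l + 3)*(l^2 + 6*l + 9) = (l + 3)^2*(l + 3)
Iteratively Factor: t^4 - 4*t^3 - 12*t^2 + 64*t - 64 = (t - 4)*(t^3 - 12*t + 16) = (t - 4)*(t - 2)*(t^2 + 2*t - 8) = (t - 4)*(t - 2)^2*(t + 4)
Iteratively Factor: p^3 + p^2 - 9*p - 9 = (p + 3)*(p^2 - 2*p - 3) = (p + 1)*(p + 3)*(p - 3)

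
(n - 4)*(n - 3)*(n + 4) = n^3 - 3*n^2 - 16*n + 48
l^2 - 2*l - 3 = (l - 3)*(l + 1)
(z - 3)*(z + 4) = z^2 + z - 12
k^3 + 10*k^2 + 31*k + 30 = (k + 2)*(k + 3)*(k + 5)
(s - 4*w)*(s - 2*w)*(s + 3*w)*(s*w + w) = s^4*w - 3*s^3*w^2 + s^3*w - 10*s^2*w^3 - 3*s^2*w^2 + 24*s*w^4 - 10*s*w^3 + 24*w^4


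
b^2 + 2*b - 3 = (b - 1)*(b + 3)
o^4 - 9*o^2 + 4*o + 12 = (o - 2)^2*(o + 1)*(o + 3)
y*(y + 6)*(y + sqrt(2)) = y^3 + sqrt(2)*y^2 + 6*y^2 + 6*sqrt(2)*y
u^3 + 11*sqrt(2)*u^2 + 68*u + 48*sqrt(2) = (u + sqrt(2))*(u + 4*sqrt(2))*(u + 6*sqrt(2))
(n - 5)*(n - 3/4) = n^2 - 23*n/4 + 15/4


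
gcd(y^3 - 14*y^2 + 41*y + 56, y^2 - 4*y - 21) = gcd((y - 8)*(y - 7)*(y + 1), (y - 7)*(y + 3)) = y - 7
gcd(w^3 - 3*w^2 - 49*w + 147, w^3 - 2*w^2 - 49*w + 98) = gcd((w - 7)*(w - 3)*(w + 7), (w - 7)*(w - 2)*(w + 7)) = w^2 - 49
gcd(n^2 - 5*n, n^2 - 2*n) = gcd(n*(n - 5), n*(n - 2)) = n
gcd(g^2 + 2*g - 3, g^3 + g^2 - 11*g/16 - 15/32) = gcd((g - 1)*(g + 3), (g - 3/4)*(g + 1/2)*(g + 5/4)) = 1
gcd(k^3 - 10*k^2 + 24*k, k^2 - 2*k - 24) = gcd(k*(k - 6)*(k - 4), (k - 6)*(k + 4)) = k - 6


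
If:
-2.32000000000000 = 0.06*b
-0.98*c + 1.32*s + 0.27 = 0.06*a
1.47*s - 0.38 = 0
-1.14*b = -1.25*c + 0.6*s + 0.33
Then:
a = 579.83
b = -38.67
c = -34.88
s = 0.26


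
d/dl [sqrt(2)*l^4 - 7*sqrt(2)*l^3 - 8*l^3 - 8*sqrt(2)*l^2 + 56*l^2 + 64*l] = 4*sqrt(2)*l^3 - 21*sqrt(2)*l^2 - 24*l^2 - 16*sqrt(2)*l + 112*l + 64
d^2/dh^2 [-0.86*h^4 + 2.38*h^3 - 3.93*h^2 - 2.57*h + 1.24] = -10.32*h^2 + 14.28*h - 7.86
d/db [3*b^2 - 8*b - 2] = 6*b - 8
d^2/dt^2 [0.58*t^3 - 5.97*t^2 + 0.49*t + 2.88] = 3.48*t - 11.94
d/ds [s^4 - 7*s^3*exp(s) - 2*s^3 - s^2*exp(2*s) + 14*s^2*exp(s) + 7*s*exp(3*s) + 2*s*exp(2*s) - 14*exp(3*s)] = -7*s^3*exp(s) + 4*s^3 - 2*s^2*exp(2*s) - 7*s^2*exp(s) - 6*s^2 + 21*s*exp(3*s) + 2*s*exp(2*s) + 28*s*exp(s) - 35*exp(3*s) + 2*exp(2*s)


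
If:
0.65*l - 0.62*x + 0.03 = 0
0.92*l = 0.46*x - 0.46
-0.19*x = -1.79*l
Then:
No Solution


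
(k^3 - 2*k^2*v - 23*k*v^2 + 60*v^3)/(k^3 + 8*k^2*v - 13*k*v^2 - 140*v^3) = (k - 3*v)/(k + 7*v)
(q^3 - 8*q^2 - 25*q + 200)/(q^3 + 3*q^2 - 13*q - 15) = (q^2 - 13*q + 40)/(q^2 - 2*q - 3)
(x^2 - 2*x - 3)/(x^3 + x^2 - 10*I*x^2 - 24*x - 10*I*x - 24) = (x - 3)/(x^2 - 10*I*x - 24)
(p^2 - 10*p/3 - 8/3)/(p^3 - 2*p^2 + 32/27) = 9*(p - 4)/(9*p^2 - 24*p + 16)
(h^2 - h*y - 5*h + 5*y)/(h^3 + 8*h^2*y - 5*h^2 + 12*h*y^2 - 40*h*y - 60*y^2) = (h - y)/(h^2 + 8*h*y + 12*y^2)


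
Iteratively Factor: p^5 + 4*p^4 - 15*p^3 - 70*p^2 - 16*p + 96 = (p + 4)*(p^4 - 15*p^2 - 10*p + 24) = (p + 3)*(p + 4)*(p^3 - 3*p^2 - 6*p + 8) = (p - 1)*(p + 3)*(p + 4)*(p^2 - 2*p - 8) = (p - 4)*(p - 1)*(p + 3)*(p + 4)*(p + 2)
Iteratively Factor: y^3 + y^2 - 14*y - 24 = (y + 3)*(y^2 - 2*y - 8) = (y + 2)*(y + 3)*(y - 4)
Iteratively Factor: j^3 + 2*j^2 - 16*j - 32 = (j - 4)*(j^2 + 6*j + 8) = (j - 4)*(j + 2)*(j + 4)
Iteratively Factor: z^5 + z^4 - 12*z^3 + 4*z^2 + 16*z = (z - 2)*(z^4 + 3*z^3 - 6*z^2 - 8*z) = (z - 2)*(z + 1)*(z^3 + 2*z^2 - 8*z) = z*(z - 2)*(z + 1)*(z^2 + 2*z - 8) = z*(z - 2)^2*(z + 1)*(z + 4)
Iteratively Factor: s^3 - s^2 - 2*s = (s)*(s^2 - s - 2) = s*(s - 2)*(s + 1)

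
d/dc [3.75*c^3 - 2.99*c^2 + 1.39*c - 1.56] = 11.25*c^2 - 5.98*c + 1.39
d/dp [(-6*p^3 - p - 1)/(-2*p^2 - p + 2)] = (-(4*p + 1)*(6*p^3 + p + 1) + (18*p^2 + 1)*(2*p^2 + p - 2))/(2*p^2 + p - 2)^2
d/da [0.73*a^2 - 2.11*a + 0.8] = 1.46*a - 2.11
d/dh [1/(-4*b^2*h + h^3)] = (4*b^2 - 3*h^2)/(h^2*(4*b^2 - h^2)^2)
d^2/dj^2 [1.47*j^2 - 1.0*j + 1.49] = 2.94000000000000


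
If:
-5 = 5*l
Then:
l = -1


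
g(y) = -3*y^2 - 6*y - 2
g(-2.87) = -9.49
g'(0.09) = -6.54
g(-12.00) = -362.00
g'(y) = -6*y - 6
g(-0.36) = -0.23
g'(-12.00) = 66.00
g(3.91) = -71.32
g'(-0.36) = -3.84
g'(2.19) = -19.14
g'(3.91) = -29.46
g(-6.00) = -74.00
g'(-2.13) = 6.78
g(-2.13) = -2.83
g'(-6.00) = 30.00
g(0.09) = -2.56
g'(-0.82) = -1.08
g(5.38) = -121.11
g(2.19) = -29.53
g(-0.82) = 0.90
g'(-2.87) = 11.22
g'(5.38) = -38.28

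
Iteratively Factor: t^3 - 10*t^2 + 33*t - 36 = (t - 3)*(t^2 - 7*t + 12) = (t - 4)*(t - 3)*(t - 3)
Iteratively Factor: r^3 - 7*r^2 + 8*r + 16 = (r - 4)*(r^2 - 3*r - 4) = (r - 4)^2*(r + 1)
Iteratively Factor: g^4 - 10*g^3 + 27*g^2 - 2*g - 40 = (g - 4)*(g^3 - 6*g^2 + 3*g + 10) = (g - 5)*(g - 4)*(g^2 - g - 2) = (g - 5)*(g - 4)*(g - 2)*(g + 1)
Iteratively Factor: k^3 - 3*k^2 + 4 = (k - 2)*(k^2 - k - 2) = (k - 2)^2*(k + 1)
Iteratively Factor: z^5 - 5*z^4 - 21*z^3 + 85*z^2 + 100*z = (z - 5)*(z^4 - 21*z^2 - 20*z) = (z - 5)*(z + 1)*(z^3 - z^2 - 20*z) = z*(z - 5)*(z + 1)*(z^2 - z - 20) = z*(z - 5)^2*(z + 1)*(z + 4)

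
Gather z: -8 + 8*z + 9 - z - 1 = 7*z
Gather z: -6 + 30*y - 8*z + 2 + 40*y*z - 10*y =20*y + z*(40*y - 8) - 4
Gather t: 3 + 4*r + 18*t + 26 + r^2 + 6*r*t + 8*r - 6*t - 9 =r^2 + 12*r + t*(6*r + 12) + 20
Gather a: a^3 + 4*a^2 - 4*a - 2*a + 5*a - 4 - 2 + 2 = a^3 + 4*a^2 - a - 4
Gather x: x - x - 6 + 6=0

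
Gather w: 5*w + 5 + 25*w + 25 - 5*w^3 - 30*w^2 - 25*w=-5*w^3 - 30*w^2 + 5*w + 30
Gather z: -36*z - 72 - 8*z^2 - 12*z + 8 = -8*z^2 - 48*z - 64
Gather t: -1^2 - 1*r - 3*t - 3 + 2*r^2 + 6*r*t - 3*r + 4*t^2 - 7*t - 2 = 2*r^2 - 4*r + 4*t^2 + t*(6*r - 10) - 6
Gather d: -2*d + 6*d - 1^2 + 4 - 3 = 4*d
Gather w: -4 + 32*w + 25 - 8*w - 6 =24*w + 15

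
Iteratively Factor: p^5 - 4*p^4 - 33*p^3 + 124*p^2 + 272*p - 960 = (p + 4)*(p^4 - 8*p^3 - p^2 + 128*p - 240) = (p - 5)*(p + 4)*(p^3 - 3*p^2 - 16*p + 48) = (p - 5)*(p - 3)*(p + 4)*(p^2 - 16) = (p - 5)*(p - 3)*(p + 4)^2*(p - 4)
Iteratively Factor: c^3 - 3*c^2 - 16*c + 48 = (c + 4)*(c^2 - 7*c + 12) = (c - 3)*(c + 4)*(c - 4)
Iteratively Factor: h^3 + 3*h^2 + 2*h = (h + 2)*(h^2 + h) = h*(h + 2)*(h + 1)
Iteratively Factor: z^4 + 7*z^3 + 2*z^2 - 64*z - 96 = (z + 4)*(z^3 + 3*z^2 - 10*z - 24) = (z - 3)*(z + 4)*(z^2 + 6*z + 8) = (z - 3)*(z + 4)^2*(z + 2)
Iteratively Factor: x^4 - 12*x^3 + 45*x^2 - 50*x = (x - 2)*(x^3 - 10*x^2 + 25*x) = x*(x - 2)*(x^2 - 10*x + 25) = x*(x - 5)*(x - 2)*(x - 5)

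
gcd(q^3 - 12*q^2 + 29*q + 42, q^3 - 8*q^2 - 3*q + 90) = q - 6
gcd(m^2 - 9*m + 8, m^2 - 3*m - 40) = m - 8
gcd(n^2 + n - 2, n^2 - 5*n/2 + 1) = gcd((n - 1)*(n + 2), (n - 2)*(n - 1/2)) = 1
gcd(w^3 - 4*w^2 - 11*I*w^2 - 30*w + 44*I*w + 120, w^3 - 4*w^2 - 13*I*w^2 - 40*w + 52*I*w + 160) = w^2 + w*(-4 - 5*I) + 20*I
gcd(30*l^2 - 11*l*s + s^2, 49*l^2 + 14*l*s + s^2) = 1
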